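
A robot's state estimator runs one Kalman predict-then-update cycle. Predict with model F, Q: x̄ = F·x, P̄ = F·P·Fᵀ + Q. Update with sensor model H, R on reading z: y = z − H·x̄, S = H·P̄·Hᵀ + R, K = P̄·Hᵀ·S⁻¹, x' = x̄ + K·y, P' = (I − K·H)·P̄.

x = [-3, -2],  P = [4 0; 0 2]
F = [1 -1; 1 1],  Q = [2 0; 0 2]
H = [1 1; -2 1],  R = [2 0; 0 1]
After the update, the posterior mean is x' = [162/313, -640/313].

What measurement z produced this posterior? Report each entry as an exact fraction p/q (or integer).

z = [-1, -3]

x̄ = F·x = [-1, -5]
P̄ = F·P·Fᵀ + Q = [8 2; 2 8]
S = H·P̄·Hᵀ + R = [22 -10; -10 33]
K = P̄·Hᵀ·S⁻¹ = [95/313 -104/313; 185/313 94/313]
x' − x̄ = [475/313, 925/313] = K·y
y = (KᵀK)⁻¹·Kᵀ·(x' − x̄) = [5, 0]
z = y + H·x̄ = [5, 0] + [-6, -3] = [-1, -3]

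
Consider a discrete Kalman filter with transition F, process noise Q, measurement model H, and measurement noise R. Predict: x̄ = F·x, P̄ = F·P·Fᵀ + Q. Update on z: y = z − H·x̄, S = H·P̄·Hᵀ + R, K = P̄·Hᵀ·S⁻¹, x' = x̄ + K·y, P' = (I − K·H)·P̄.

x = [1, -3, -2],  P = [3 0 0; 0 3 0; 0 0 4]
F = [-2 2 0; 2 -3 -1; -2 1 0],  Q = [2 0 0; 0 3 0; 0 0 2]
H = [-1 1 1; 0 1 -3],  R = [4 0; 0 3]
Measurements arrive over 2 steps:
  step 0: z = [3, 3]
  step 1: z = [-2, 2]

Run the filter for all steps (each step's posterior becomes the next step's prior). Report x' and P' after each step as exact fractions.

step 0: x' = [-314/433, 28404/9959, -793/9959], P' = [1242/433 576/433 266/433; 576/433 25629/9959 7023/9959; 266/433 7023/9959 5079/9959]
step 1: x' = [7675704/14056951, -57921877/56227804, -50504807/56227804], P' = [32712878/14056951 13406436/14056951 6858706/14056951; 13406436/14056951 130376721/56227804 35495187/56227804; 6858706/14056951 35495187/56227804 27461057/56227804]

step 0: x̄ = F·x = [-8, 13, -5]
step 0: P̄ = F·P·Fᵀ + Q = [26 -30 18; -30 46 -21; 18 -21 17]
step 0: y = z − H·x̄ = [-13, -25]
step 0: S = H·P̄·Hᵀ + R = [75 121; 121 328]
step 0: K = P̄·Hᵀ·S⁻¹ = [-100/433 -74/433; 4851/9959 1520/9959; 1496/9959 -2738/9959]
step 0: x' = x̄ + K·y = [-314/433, 28404/9959, -793/9959]
step 0: P' = (I − K·H)·P̄ = [1242/433 576/433 266/433; 576/433 25629/9959 7023/9959; 266/433 7023/9959 5079/9959]
step 1: x̄ = F·x = [71252/9959, -98863/9959, 42848/9959]
step 1: P̄ = F·P·Fᵀ + Q = [130714/9959 -137368/9959 86034/9959; -137368/9959 238571/9959 -79954/9959; 86034/9959 -79954/9959 106819/9959]
step 1: y = z − H·x̄ = [107349/9959, 247325/9959]
step 1: S = H·P̄·Hᵀ + R = [458700/9959 473492/9959; 473492/9959 1709543/9959]
step 1: K = P̄·Hᵀ·S⁻¹ = [-3111934/14056951 -2389894/14056951; 28061541/56227804 1990930/14056951; 8880355/56227804 -3907332/14056951]
step 1: x' = x̄ + K·y = [7675704/14056951, -57921877/56227804, -50504807/56227804]
step 1: P' = (I − K·H)·P̄ = [32712878/14056951 13406436/14056951 6858706/14056951; 13406436/14056951 130376721/56227804 35495187/56227804; 6858706/14056951 35495187/56227804 27461057/56227804]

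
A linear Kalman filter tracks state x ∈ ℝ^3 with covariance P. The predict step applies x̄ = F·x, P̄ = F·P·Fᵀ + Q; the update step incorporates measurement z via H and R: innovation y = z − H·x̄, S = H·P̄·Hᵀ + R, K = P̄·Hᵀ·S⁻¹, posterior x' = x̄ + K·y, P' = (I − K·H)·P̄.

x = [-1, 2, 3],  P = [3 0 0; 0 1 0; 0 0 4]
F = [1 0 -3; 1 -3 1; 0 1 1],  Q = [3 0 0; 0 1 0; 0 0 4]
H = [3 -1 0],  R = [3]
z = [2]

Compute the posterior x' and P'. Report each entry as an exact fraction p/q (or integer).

x̄ = F·x = [-10, -4, 5]
P̄ = F·P·Fᵀ + Q = [42 -9 -12; -9 17 1; -12 1 9]
y = z − H·x̄ = [28]
S = H·P̄·Hᵀ + R = [452]
K = P̄·Hᵀ·S⁻¹ = [135/452; -11/113; -37/452]
x' = x̄ + K·y = [-185/113, -760/113, 306/113]
P' = (I − K·H)·P̄ = [759/452 468/113 -429/452; 468/113 1437/113 -294/113; -429/452 -294/113 2699/452]

x' = [-185/113, -760/113, 306/113]
P' = [759/452 468/113 -429/452; 468/113 1437/113 -294/113; -429/452 -294/113 2699/452]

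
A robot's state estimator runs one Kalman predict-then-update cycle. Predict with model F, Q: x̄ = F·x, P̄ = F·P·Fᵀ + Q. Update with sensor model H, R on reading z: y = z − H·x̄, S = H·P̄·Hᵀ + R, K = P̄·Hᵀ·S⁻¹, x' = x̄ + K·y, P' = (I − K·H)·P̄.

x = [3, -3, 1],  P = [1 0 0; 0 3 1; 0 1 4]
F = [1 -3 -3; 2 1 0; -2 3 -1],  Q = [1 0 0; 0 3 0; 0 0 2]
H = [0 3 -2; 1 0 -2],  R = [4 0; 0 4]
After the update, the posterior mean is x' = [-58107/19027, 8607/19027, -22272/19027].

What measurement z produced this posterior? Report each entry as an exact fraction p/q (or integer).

x̄ = F·x = [9, 3, -16]
P̄ = F·P·Fᵀ + Q = [83 -10 -23; -10 10 4; -23 4 31]
S = H·P̄·Hᵀ + R = [170 116; 116 303]
K = P̄·Hᵀ·S⁻¹ = [-5058/19027 10037/19027; 4377/19027 -2806/19027; -2645/19027 -4325/19027]
x' − x̄ = [-229350/19027, -48474/19027, 282160/19027] = K·y
y = (KᵀK)⁻¹·Kᵀ·(x' − x̄) = [-38, -42]
z = y + H·x̄ = [-38, -42] + [41, 41] = [3, -1]

z = [3, -1]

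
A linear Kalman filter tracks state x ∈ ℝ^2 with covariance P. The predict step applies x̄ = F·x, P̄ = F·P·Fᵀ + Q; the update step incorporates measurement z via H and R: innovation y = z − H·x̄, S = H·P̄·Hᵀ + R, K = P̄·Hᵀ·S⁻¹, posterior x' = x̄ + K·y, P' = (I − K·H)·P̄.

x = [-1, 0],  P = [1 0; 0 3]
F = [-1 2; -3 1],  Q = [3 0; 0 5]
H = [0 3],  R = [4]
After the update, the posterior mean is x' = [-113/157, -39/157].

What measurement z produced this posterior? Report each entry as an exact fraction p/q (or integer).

z = [-1]

x̄ = F·x = [1, 3]
P̄ = F·P·Fᵀ + Q = [16 9; 9 17]
S = H·P̄·Hᵀ + R = [157]
K = P̄·Hᵀ·S⁻¹ = [27/157; 51/157]
x' − x̄ = [-270/157, -510/157] = K·y
y = (KᵀK)⁻¹·Kᵀ·(x' − x̄) = [-10]
z = y + H·x̄ = [-10] + [9] = [-1]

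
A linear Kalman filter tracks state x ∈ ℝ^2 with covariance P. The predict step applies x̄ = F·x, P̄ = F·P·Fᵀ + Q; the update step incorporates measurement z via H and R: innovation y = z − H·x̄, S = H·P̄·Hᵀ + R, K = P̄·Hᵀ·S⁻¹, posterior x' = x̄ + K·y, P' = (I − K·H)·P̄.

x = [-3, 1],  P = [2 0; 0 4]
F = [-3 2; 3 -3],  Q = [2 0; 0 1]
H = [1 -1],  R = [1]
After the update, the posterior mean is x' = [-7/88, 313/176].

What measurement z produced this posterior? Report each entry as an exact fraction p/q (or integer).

x̄ = F·x = [11, -12]
P̄ = F·P·Fᵀ + Q = [36 -42; -42 55]
S = H·P̄·Hᵀ + R = [176]
K = P̄·Hᵀ·S⁻¹ = [39/88; -97/176]
x' − x̄ = [-975/88, 2425/176] = K·y
y = (KᵀK)⁻¹·Kᵀ·(x' − x̄) = [-25]
z = y + H·x̄ = [-25] + [23] = [-2]

z = [-2]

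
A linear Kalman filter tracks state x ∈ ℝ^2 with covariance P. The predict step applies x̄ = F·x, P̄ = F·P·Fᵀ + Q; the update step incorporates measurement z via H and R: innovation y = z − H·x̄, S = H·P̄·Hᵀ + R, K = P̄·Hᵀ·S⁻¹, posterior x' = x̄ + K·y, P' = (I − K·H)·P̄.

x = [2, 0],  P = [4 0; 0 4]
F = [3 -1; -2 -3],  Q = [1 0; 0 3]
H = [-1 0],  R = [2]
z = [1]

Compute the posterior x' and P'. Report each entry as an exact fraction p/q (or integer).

x' = [-29/43, -88/43]
P' = [82/43 -24/43; -24/43 2221/43]

x̄ = F·x = [6, -4]
P̄ = F·P·Fᵀ + Q = [41 -12; -12 55]
y = z − H·x̄ = [7]
S = H·P̄·Hᵀ + R = [43]
K = P̄·Hᵀ·S⁻¹ = [-41/43; 12/43]
x' = x̄ + K·y = [-29/43, -88/43]
P' = (I − K·H)·P̄ = [82/43 -24/43; -24/43 2221/43]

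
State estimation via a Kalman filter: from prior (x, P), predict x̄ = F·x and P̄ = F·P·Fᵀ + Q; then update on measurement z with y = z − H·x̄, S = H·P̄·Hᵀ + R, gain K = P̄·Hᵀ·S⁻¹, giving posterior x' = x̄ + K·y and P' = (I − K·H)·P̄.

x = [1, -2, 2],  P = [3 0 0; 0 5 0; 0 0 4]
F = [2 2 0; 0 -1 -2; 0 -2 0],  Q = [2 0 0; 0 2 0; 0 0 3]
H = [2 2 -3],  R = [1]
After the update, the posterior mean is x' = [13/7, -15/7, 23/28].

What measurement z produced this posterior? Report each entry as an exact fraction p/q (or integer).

z = [-3]

x̄ = F·x = [-2, -2, 4]
P̄ = F·P·Fᵀ + Q = [34 -10 -20; -10 23 10; -20 10 23]
S = H·P̄·Hᵀ + R = [476]
K = P̄·Hᵀ·S⁻¹ = [27/119; -1/119; -89/476]
x' − x̄ = [27/7, -1/7, -89/28] = K·y
y = (KᵀK)⁻¹·Kᵀ·(x' − x̄) = [17]
z = y + H·x̄ = [17] + [-20] = [-3]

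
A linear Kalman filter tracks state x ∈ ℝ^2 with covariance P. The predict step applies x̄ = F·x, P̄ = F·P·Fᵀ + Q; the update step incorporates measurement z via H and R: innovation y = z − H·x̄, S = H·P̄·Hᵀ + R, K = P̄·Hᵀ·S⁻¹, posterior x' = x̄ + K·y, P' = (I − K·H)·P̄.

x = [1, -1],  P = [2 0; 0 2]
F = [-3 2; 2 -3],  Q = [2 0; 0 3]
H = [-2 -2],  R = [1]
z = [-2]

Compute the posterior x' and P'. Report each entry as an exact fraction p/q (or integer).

x' = [-169/37, 205/37]
P' = [972/37 -968/37; -968/37 973/37]

x̄ = F·x = [-5, 5]
P̄ = F·P·Fᵀ + Q = [28 -24; -24 29]
y = z − H·x̄ = [-2]
S = H·P̄·Hᵀ + R = [37]
K = P̄·Hᵀ·S⁻¹ = [-8/37; -10/37]
x' = x̄ + K·y = [-169/37, 205/37]
P' = (I − K·H)·P̄ = [972/37 -968/37; -968/37 973/37]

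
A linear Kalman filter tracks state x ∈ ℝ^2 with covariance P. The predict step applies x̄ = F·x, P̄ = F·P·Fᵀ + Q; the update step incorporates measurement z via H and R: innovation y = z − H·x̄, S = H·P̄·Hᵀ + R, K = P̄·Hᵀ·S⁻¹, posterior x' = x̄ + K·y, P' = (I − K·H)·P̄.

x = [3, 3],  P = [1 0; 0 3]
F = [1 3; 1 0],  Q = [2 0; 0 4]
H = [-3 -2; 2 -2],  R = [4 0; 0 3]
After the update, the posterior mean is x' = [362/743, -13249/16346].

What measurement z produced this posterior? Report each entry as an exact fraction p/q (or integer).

x̄ = F·x = [12, 3]
P̄ = F·P·Fᵀ + Q = [30 1; 1 5]
S = H·P̄·Hᵀ + R = [306 -158; -158 135]
K = P̄·Hᵀ·S⁻¹ = [-148/743 146/743; -3019/16346 -2251/8173]
x' − x̄ = [-8554/743, -62287/16346] = K·y
y = (KᵀK)⁻¹·Kᵀ·(x' − x̄) = [43, -15]
z = y + H·x̄ = [43, -15] + [-42, 18] = [1, 3]

z = [1, 3]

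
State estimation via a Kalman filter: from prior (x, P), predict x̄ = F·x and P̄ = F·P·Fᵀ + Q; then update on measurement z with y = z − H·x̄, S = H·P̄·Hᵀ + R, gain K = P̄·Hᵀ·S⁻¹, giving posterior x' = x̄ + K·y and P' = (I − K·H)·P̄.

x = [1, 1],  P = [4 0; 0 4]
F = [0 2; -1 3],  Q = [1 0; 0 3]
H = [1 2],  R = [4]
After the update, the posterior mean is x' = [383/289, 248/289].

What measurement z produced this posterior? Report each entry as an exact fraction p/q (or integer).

x̄ = F·x = [2, 2]
P̄ = F·P·Fᵀ + Q = [17 24; 24 43]
S = H·P̄·Hᵀ + R = [289]
K = P̄·Hᵀ·S⁻¹ = [65/289; 110/289]
x' − x̄ = [-195/289, -330/289] = K·y
y = (KᵀK)⁻¹·Kᵀ·(x' − x̄) = [-3]
z = y + H·x̄ = [-3] + [6] = [3]

z = [3]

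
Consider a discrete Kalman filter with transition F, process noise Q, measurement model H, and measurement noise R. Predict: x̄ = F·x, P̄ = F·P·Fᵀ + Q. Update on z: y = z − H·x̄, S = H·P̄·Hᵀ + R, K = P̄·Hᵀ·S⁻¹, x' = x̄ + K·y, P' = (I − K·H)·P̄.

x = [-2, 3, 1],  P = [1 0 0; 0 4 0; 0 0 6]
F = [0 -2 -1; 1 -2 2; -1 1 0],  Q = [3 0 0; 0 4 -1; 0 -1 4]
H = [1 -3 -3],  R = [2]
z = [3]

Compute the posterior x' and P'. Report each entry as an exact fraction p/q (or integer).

x̄ = F·x = [-7, -6, 5]
P̄ = F·P·Fᵀ + Q = [25 4 -8; 4 45 -10; -8 -10 9]
y = z − H·x̄ = [7]
S = H·P̄·Hᵀ + R = [357]
K = P̄·Hᵀ·S⁻¹ = [37/357; -101/357; -5/357]
x' = x̄ + K·y = [-320/51, -407/51, 250/51]
P' = (I − K·H)·P̄ = [7556/357 5165/357 -2671/357; 5165/357 5864/357 -4075/357; -2671/357 -4075/357 3188/357]

x' = [-320/51, -407/51, 250/51]
P' = [7556/357 5165/357 -2671/357; 5165/357 5864/357 -4075/357; -2671/357 -4075/357 3188/357]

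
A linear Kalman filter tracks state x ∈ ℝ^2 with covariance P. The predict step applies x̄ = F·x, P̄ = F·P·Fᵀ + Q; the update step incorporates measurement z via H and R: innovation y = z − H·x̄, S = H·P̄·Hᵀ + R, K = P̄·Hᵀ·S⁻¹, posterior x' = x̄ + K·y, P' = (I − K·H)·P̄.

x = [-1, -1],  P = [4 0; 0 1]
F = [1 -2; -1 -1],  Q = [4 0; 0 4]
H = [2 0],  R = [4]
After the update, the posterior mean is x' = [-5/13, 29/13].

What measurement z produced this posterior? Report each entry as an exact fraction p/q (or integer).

z = [-1]

x̄ = F·x = [1, 2]
P̄ = F·P·Fᵀ + Q = [12 -2; -2 9]
S = H·P̄·Hᵀ + R = [52]
K = P̄·Hᵀ·S⁻¹ = [6/13; -1/13]
x' − x̄ = [-18/13, 3/13] = K·y
y = (KᵀK)⁻¹·Kᵀ·(x' − x̄) = [-3]
z = y + H·x̄ = [-3] + [2] = [-1]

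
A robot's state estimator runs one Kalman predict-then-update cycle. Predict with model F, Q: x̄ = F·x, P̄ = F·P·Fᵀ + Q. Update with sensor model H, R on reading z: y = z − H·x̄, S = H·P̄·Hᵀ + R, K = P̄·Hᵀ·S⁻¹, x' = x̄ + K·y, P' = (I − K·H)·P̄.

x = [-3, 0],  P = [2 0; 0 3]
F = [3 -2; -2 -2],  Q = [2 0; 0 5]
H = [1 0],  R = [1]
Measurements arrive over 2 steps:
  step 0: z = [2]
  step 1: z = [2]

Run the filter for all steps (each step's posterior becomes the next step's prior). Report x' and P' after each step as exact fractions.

step 0: x̄ = F·x = [-9, 6]
step 0: P̄ = F·P·Fᵀ + Q = [32 0; 0 25]
step 0: y = z − H·x̄ = [11]
step 0: S = H·P̄·Hᵀ + R = [33]
step 0: K = P̄·Hᵀ·S⁻¹ = [32/33; 0]
step 0: x' = x̄ + K·y = [5/3, 6]
step 0: P' = (I − K·H)·P̄ = [32/33 0; 0 25]
step 1: x̄ = F·x = [-7, -46/3]
step 1: P̄ = F·P·Fᵀ + Q = [1218/11 1036/11; 1036/11 3593/33]
step 1: y = z − H·x̄ = [9]
step 1: S = H·P̄·Hᵀ + R = [1229/11]
step 1: K = P̄·Hᵀ·S⁻¹ = [1218/1229; 1036/1229]
step 1: x' = x̄ + K·y = [2359/1229, -28562/3687]
step 1: P' = (I − K·H)·P̄ = [1218/1229 1036/1229; 1036/1229 108719/3687]

step 0: x' = [5/3, 6], P' = [32/33 0; 0 25]
step 1: x' = [2359/1229, -28562/3687], P' = [1218/1229 1036/1229; 1036/1229 108719/3687]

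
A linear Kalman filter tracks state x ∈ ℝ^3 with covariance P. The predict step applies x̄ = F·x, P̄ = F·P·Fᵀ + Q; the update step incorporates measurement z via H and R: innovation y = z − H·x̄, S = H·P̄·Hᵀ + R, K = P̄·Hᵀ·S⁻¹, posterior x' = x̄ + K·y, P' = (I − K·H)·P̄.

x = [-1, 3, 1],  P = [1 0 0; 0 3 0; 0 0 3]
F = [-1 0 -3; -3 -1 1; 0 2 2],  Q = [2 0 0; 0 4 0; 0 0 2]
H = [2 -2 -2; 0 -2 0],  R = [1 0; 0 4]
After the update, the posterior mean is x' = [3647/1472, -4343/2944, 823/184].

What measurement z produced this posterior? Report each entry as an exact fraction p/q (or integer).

x̄ = F·x = [-2, 1, 8]
P̄ = F·P·Fᵀ + Q = [30 -6 -18; -6 19 0; -18 0 26]
S = H·P̄·Hᵀ + R = [493 100; 100 80]
K = P̄·Hᵀ·S⁻¹ = [93/368 -1221/7360; -5/736 -6867/14720; -11/46 55/184]
x' − x̄ = [6591/1472, -7287/2944, -649/184] = K·y
y = (KᵀK)⁻¹·Kᵀ·(x' − x̄) = [21, 5]
z = y + H·x̄ = [21, 5] + [-22, -2] = [-1, 3]

z = [-1, 3]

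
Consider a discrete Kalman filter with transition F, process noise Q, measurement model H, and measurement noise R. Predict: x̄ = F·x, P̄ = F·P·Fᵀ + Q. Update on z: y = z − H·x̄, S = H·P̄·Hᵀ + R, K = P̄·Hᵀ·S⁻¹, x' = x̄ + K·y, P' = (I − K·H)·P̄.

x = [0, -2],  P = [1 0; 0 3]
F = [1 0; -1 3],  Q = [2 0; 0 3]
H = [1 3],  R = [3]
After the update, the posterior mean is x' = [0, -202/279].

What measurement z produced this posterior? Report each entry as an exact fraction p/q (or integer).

z = [-2]

x̄ = F·x = [0, -6]
P̄ = F·P·Fᵀ + Q = [3 -1; -1 31]
S = H·P̄·Hᵀ + R = [279]
K = P̄·Hᵀ·S⁻¹ = [0; 92/279]
x' − x̄ = [0, 1472/279] = K·y
y = (KᵀK)⁻¹·Kᵀ·(x' − x̄) = [16]
z = y + H·x̄ = [16] + [-18] = [-2]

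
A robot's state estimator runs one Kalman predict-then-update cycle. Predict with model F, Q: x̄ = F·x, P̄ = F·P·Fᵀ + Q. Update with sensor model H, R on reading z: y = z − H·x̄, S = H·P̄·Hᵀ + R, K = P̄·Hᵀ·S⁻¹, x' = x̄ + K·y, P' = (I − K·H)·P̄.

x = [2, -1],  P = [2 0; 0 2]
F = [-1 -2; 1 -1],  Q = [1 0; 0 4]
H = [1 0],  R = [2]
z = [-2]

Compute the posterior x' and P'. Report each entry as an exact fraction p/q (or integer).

x̄ = F·x = [0, 3]
P̄ = F·P·Fᵀ + Q = [11 2; 2 8]
y = z − H·x̄ = [-2]
S = H·P̄·Hᵀ + R = [13]
K = P̄·Hᵀ·S⁻¹ = [11/13; 2/13]
x' = x̄ + K·y = [-22/13, 35/13]
P' = (I − K·H)·P̄ = [22/13 4/13; 4/13 100/13]

x' = [-22/13, 35/13]
P' = [22/13 4/13; 4/13 100/13]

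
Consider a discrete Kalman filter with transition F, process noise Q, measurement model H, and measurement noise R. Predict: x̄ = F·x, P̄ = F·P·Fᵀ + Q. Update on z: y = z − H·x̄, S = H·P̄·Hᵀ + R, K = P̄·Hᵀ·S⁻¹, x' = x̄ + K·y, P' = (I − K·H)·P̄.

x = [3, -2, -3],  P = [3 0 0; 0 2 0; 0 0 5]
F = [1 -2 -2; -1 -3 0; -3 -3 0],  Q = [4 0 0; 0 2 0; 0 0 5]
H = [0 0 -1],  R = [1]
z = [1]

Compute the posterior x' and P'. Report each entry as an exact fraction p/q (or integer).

x̄ = F·x = [13, 3, -3]
P̄ = F·P·Fᵀ + Q = [35 9 3; 9 23 27; 3 27 50]
y = z − H·x̄ = [-2]
S = H·P̄·Hᵀ + R = [51]
K = P̄·Hᵀ·S⁻¹ = [-1/17; -9/17; -50/51]
x' = x̄ + K·y = [223/17, 69/17, -53/51]
P' = (I − K·H)·P̄ = [592/17 126/17 1/17; 126/17 148/17 9/17; 1/17 9/17 50/51]

x' = [223/17, 69/17, -53/51]
P' = [592/17 126/17 1/17; 126/17 148/17 9/17; 1/17 9/17 50/51]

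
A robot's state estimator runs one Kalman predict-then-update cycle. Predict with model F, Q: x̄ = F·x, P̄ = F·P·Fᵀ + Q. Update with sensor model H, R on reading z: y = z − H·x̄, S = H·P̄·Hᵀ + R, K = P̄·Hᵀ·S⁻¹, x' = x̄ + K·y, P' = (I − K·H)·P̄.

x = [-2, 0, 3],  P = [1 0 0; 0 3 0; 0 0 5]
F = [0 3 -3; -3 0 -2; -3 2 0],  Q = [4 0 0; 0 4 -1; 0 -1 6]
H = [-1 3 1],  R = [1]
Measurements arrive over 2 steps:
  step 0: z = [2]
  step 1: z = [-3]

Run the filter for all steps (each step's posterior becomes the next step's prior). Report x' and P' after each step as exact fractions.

step 0: x̄ = F·x = [-9, 0, 6]
step 0: P̄ = F·P·Fᵀ + Q = [76 30 18; 30 33 8; 18 8 27]
step 0: y = z − H·x̄ = [-13]
step 0: S = H·P̄·Hᵀ + R = [233]
step 0: K = P̄·Hᵀ·S⁻¹ = [32/233; 77/233; 33/233]
step 0: x' = x̄ + K·y = [-2513/233, -1001/233, 969/233]
step 0: P' = (I − K·H)·P̄ = [16684/233 4526/233 3138/233; 4526/233 1760/233 -677/233; 3138/233 -677/233 5202/233]
step 1: x̄ = F·x = [-5910/233, 5601/233, 5537/233]
step 1: P̄ = F·P·Fᵀ + Q = [75776/233 22782/233 2130/233; 22782/233 209552/233 144303/233; 2130/233 144303/233 104282/233]
step 1: y = z − H·x̄ = [-28949/233]
step 1: S = H·P̄·Hᵀ + R = [2791125/233]
step 1: K = P̄·Hᵀ·S⁻¹ = [-212/111645; 83353/310125; 535061/2791125]
step 1: x' = x̄ + K·y = [-2805514/111645, -2901184/310125, -150308/2791125]
step 1: P' = (I − K·H)·P̄ = [7260848/22329 1288762/12405 1507454/111645; 1288762/12405 3516181/103375 656774/310125; 1507454/111645 656774/310125 20488513/2791125]

step 0: x' = [-2513/233, -1001/233, 969/233], P' = [16684/233 4526/233 3138/233; 4526/233 1760/233 -677/233; 3138/233 -677/233 5202/233]
step 1: x' = [-2805514/111645, -2901184/310125, -150308/2791125], P' = [7260848/22329 1288762/12405 1507454/111645; 1288762/12405 3516181/103375 656774/310125; 1507454/111645 656774/310125 20488513/2791125]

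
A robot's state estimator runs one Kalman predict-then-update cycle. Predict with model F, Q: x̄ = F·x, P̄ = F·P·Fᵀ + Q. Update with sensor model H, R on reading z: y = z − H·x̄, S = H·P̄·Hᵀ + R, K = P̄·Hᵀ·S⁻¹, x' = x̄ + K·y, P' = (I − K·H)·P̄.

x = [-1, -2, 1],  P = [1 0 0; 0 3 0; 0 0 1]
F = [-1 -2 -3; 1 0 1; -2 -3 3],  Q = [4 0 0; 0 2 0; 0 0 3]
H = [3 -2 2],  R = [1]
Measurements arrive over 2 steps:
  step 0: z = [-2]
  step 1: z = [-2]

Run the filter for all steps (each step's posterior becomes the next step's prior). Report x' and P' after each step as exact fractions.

step 0: x̄ = F·x = [2, 0, 11]
step 0: P̄ = F·P·Fᵀ + Q = [26 -4 11; -4 4 1; 11 1 43]
step 0: y = z − H·x̄ = [-30]
step 0: S = H·P̄·Hᵀ + R = [595]
step 0: K = P̄·Hᵀ·S⁻¹ = [108/595; -18/595; 117/595]
step 0: x' = x̄ + K·y = [-410/119, 108/119, 607/119]
step 0: P' = (I − K·H)·P̄ = [3806/595 -436/595 -6091/595; -436/595 2056/595 2701/595; -6091/595 2701/595 11896/595]
step 1: x̄ = F·x = [-1627/119, 197/119, 331/17]
step 1: P̄ = F·P·Fᵀ + Q = [115596/595 -3932/119 -14334/85; -3932/119 942/119 434/17; -14334/85 434/17 23117/85]
step 1: y = z − H·x̄ = [403/119]
step 1: S = H·P̄·Hᵀ + R = [617419/595]
step 1: K = P̄·Hᵀ·S⁻¹ = [185432/617419; -38020/617419; -7756/617419]
step 1: x' = x̄ + K·y = [-7813543/617419, 893357/617419, 11995245/617419]
step 1: P' = (I − K·H)·P̄ = [62161580/617419 -8551820/617419 -101701474/617419; -8551820/617419 2458022/617419 15266742/617419; -101701474/617419 15266742/617419 167815075/617419]

step 0: x' = [-410/119, 108/119, 607/119], P' = [3806/595 -436/595 -6091/595; -436/595 2056/595 2701/595; -6091/595 2701/595 11896/595]
step 1: x' = [-7813543/617419, 893357/617419, 11995245/617419], P' = [62161580/617419 -8551820/617419 -101701474/617419; -8551820/617419 2458022/617419 15266742/617419; -101701474/617419 15266742/617419 167815075/617419]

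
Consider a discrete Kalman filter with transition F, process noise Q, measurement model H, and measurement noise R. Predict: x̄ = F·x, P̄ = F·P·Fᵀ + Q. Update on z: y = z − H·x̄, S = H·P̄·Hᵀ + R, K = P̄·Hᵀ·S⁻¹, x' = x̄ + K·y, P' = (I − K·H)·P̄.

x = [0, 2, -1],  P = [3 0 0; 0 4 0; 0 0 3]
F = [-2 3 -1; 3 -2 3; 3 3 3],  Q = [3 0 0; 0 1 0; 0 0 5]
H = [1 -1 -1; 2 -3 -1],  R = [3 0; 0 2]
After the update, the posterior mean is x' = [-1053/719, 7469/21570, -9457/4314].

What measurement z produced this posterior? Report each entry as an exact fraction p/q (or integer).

x̄ = F·x = [7, -7, 3]
P̄ = F·P·Fᵀ + Q = [54 -51 9; -51 71 30; 9 30 95]
S = H·P̄·Hᵀ + R = [367 764; 764 1708]
K = P̄·Hᵀ·S⁻¹ = [-476/719 319/719; 991/10785 -10487/43140; -3527/2157 5467/8628]
x' − x̄ = [-6086/719, 158459/21570, -22399/4314] = K·y
y = (KᵀK)⁻¹·Kᵀ·(x' − x̄) = [-10, -34]
z = y + H·x̄ = [-10, -34] + [11, 32] = [1, -2]

z = [1, -2]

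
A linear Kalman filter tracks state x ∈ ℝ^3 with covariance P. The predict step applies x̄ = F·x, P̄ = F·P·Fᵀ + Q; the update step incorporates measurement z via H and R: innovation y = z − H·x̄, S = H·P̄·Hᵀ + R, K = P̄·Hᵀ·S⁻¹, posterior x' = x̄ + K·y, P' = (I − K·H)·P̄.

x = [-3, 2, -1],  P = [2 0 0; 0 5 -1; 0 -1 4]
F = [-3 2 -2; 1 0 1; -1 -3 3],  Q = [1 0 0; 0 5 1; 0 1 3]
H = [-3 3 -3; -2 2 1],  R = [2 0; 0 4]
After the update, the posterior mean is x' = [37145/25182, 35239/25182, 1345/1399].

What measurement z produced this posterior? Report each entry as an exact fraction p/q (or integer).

x̄ = F·x = [15, -4, -6]
P̄ = F·P·Fᵀ + Q = [63 -16 -60; -16 11 14; -60 14 104]
S = H·P̄·Hᵀ + R = [560 102; 102 828]
K = P̄·Hᵀ·S⁻¹ = [-2080/37773 -58133/226638; 2113/37773 17051/226638; -928/4197 4175/12591]
x' − x̄ = [-340585/25182, 135967/25182, 9739/1399] = K·y
y = (KᵀK)⁻¹·Kᵀ·(x' − x̄) = [36, 45]
z = y + H·x̄ = [36, 45] + [-39, -44] = [-3, 1]

z = [-3, 1]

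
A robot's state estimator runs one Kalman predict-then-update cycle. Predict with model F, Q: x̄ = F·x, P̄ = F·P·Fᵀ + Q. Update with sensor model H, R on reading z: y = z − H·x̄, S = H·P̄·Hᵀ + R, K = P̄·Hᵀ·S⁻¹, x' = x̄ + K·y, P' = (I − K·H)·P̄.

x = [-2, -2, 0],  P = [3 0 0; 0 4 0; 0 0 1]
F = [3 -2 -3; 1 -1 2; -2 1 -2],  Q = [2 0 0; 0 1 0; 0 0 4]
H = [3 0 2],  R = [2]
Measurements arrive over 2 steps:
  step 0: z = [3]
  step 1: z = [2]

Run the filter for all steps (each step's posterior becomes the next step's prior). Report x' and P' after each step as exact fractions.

step 0: x' = [-39/172, 25/344, 157/86], P' = [923/86 1587/172 -677/43; 1587/172 4103/344 -1189/86; -677/43 -1189/86 1014/43]
step 1: x' = [162305/135313, -26551/135313, -108923/135313], P' = [2075548/405939 2181560/405939 -3001186/405939; 2181560/405939 9166475/811878 -6650749/811878; -3001186/405939 -6650749/811878 9072917/811878]

step 0: x̄ = F·x = [-2, 0, 2]
step 0: P̄ = F·P·Fᵀ + Q = [54 11 -20; 11 12 -14; -20 -14 24]
step 0: y = z − H·x̄ = [5]
step 0: S = H·P̄·Hᵀ + R = [344]
step 0: K = P̄·Hᵀ·S⁻¹ = [61/172; 5/344; -3/86]
step 0: x' = x̄ + K·y = [-39/172, 25/344, 157/86]
step 0: P' = (I − K·H)·P̄ = [923/86 1587/172 -677/43; 1587/172 4103/344 -1189/86; -677/43 -1189/86 1014/43]
step 1: x̄ = F·x = [-271/43, 1153/344, -25/8]
step 1: P̄ = F·P·Fᵀ + Q = [15708/43 -7094/43 104; -7094/43 31599/344 -487/8; 104 -487/8 365/8]
step 1: y = z − H·x̄ = [4671/172]
step 1: S = H·P̄·Hᵀ + R = [405939/86]
step 1: K = P̄·Hᵀ·S⁻¹ = [112136/405939; -106069/811878; 69359/811878]
step 1: x' = x̄ + K·y = [162305/135313, -26551/135313, -108923/135313]
step 1: P' = (I − K·H)·P̄ = [2075548/405939 2181560/405939 -3001186/405939; 2181560/405939 9166475/811878 -6650749/811878; -3001186/405939 -6650749/811878 9072917/811878]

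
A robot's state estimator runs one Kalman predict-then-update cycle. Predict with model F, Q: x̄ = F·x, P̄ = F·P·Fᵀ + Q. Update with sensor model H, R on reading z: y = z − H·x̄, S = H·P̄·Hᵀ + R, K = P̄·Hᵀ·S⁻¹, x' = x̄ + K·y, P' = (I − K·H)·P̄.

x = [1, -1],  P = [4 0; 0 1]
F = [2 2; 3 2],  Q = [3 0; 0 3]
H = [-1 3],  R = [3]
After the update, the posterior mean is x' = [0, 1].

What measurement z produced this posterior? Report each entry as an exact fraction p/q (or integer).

x̄ = F·x = [0, 1]
P̄ = F·P·Fᵀ + Q = [23 28; 28 43]
S = H·P̄·Hᵀ + R = [245]
K = P̄·Hᵀ·S⁻¹ = [61/245; 101/245]
x' − x̄ = [0, 0] = K·y
y = (KᵀK)⁻¹·Kᵀ·(x' − x̄) = [0]
z = y + H·x̄ = [0] + [3] = [3]

z = [3]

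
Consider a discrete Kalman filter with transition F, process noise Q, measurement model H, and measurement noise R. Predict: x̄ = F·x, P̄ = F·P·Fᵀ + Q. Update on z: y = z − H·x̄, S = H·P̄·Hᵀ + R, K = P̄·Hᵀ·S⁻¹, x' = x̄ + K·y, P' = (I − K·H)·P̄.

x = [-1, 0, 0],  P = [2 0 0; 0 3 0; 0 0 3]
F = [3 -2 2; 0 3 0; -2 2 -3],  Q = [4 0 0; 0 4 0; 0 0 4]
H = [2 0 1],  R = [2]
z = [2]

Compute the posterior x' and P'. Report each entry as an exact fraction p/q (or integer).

x̄ = F·x = [-3, 0, 2]
P̄ = F·P·Fᵀ + Q = [46 -18 -42; -18 31 18; -42 18 51]
y = z − H·x̄ = [6]
S = H·P̄·Hᵀ + R = [69]
K = P̄·Hᵀ·S⁻¹ = [50/69; -6/23; -11/23]
x' = x̄ + K·y = [31/23, -36/23, -20/23]
P' = (I − K·H)·P̄ = [674/69 -114/23 -416/23; -114/23 605/23 216/23; -416/23 216/23 810/23]

x' = [31/23, -36/23, -20/23]
P' = [674/69 -114/23 -416/23; -114/23 605/23 216/23; -416/23 216/23 810/23]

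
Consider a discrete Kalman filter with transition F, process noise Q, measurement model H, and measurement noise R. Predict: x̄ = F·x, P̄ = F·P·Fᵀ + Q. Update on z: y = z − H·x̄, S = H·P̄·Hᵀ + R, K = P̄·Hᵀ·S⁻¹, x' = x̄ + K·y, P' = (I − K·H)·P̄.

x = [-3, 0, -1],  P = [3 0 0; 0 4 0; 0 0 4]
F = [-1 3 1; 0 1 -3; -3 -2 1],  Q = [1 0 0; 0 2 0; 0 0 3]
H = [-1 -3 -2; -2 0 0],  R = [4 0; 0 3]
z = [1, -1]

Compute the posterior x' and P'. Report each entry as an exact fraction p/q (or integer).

x' = [14666/29641, -120917/29641, 164102/29641]
P' = [21846/29641 -2838/29641 -6600/29641; -2838/29641 582980/29641 -857657/29641; -6600/29641 -857657/29641 2591889/59282]

x̄ = F·x = [2, 3, 8]
P̄ = F·P·Fᵀ + Q = [44 0 -11; 0 42 -20; -11 -20 50]
y = z − H·x̄ = [28, 3]
S = H·P̄·Hᵀ + R = [342 44; 44 179]
K = P̄·Hᵀ·S⁻¹ = [-33/29641 -14564/29641; -7697/29641 1892/29641; -6159/59282 4400/29641]
x' = x̄ + K·y = [14666/29641, -120917/29641, 164102/29641]
P' = (I − K·H)·P̄ = [21846/29641 -2838/29641 -6600/29641; -2838/29641 582980/29641 -857657/29641; -6600/29641 -857657/29641 2591889/59282]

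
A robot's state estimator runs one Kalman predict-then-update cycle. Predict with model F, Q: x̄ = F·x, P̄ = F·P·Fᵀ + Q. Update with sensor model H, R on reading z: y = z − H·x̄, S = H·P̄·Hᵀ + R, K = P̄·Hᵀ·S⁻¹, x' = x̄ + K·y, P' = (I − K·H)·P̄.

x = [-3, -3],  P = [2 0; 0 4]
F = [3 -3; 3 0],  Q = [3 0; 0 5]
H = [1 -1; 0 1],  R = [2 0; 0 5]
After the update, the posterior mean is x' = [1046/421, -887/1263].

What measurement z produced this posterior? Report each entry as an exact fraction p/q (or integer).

z = [3, 1]

x̄ = F·x = [0, -9]
P̄ = F·P·Fᵀ + Q = [57 18; 18 23]
S = H·P̄·Hᵀ + R = [46 -5; -5 28]
K = P̄·Hᵀ·S⁻¹ = [394/421 341/421; -25/1263 1033/1263]
x' − x̄ = [1046/421, 10480/1263] = K·y
y = (KᵀK)⁻¹·Kᵀ·(x' − x̄) = [-6, 10]
z = y + H·x̄ = [-6, 10] + [9, -9] = [3, 1]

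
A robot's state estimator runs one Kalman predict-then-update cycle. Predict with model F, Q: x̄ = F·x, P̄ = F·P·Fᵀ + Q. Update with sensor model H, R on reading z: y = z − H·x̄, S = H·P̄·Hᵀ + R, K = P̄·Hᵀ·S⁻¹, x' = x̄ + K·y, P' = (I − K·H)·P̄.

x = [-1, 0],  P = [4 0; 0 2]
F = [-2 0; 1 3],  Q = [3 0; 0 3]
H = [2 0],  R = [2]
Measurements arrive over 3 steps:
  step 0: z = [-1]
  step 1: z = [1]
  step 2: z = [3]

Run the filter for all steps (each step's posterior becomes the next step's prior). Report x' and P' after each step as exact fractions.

step 0: x̄ = F·x = [2, -1]
step 0: P̄ = F·P·Fᵀ + Q = [19 -8; -8 25]
step 0: y = z − H·x̄ = [-5]
step 0: S = H·P̄·Hᵀ + R = [78]
step 0: K = P̄·Hᵀ·S⁻¹ = [19/39; -8/39]
step 0: x' = x̄ + K·y = [-17/39, 1/39]
step 0: P' = (I − K·H)·P̄ = [19/39 -8/39; -8/39 847/39]
step 1: x̄ = F·x = [34/39, -14/39]
step 1: P̄ = F·P·Fᵀ + Q = [193/39 10/39; 10/39 7711/39]
step 1: y = z − H·x̄ = [-29/39]
step 1: S = H·P̄·Hᵀ + R = [850/39]
step 1: K = P̄·Hᵀ·S⁻¹ = [193/425; 2/85]
step 1: x' = x̄ + K·y = [227/425, -32/85]
step 1: P' = (I − K·H)·P̄ = [193/425 2/85; 2/85 3361/17]
step 2: x̄ = F·x = [-454/425, -253/425]
step 2: P̄ = F·P·Fᵀ + Q = [2047/425 -446/425; -446/425 757753/425]
step 2: y = z − H·x̄ = [2183/425]
step 2: S = H·P̄·Hᵀ + R = [9038/425]
step 2: K = P̄·Hᵀ·S⁻¹ = [2047/4519; -446/4519]
step 2: x' = x̄ + K·y = [5687/4519, -4981/4519]
step 2: P' = (I − K·H)·P̄ = [2047/4519 -446/4519; -446/4519 8056207/4519]

step 0: x' = [-17/39, 1/39], P' = [19/39 -8/39; -8/39 847/39]
step 1: x' = [227/425, -32/85], P' = [193/425 2/85; 2/85 3361/17]
step 2: x' = [5687/4519, -4981/4519], P' = [2047/4519 -446/4519; -446/4519 8056207/4519]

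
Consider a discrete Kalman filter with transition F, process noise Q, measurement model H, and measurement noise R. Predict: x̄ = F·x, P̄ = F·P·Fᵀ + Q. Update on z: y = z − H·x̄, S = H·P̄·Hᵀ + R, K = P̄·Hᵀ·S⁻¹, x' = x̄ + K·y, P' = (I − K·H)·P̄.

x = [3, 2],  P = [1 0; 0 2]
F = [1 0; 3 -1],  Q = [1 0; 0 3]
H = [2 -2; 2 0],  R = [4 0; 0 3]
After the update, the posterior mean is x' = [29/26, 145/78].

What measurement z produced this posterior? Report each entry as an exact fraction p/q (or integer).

x̄ = F·x = [3, 7]
P̄ = F·P·Fᵀ + Q = [2 3; 3 14]
S = H·P̄·Hᵀ + R = [44 -4; -4 11]
K = P̄·Hᵀ·S⁻¹ = [-1/78 14/39; -109/234 44/117]
x' − x̄ = [-49/26, -401/78] = K·y
y = (KᵀK)⁻¹·Kᵀ·(x' − x̄) = [7, -5]
z = y + H·x̄ = [7, -5] + [-8, 6] = [-1, 1]

z = [-1, 1]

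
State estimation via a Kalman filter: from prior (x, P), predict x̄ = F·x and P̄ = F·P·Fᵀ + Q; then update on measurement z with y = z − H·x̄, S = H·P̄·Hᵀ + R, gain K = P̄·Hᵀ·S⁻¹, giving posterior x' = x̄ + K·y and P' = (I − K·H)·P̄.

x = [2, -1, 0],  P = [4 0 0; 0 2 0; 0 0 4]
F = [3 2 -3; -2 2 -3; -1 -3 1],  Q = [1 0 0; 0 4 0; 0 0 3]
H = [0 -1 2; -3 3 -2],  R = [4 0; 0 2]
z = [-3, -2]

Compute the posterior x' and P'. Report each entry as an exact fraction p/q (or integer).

x̄ = F·x = [4, -6, 1]
P̄ = F·P·Fᵀ + Q = [81 20 -36; 20 64 -16; -36 -16 29]
y = z − H·x̄ = [-11, 30]
S = H·P̄·Hᵀ + R = [248 -160; -160 823]
K = P̄·Hᵀ·S⁻¹ = [-23369/44626 -5281/22313; -6596/22313 3164/22313; 30611/89252 1542/22313]
x' = x̄ + K·y = [118703/44626, 33598/22313, -62429/89252]
P' = (I − K·H)·P̄ = [146188/22313 190632/22313 71947/22313; 190632/22313 275920/22313 124768/22313; 71947/22313 124768/22313 155379/44626]

x' = [118703/44626, 33598/22313, -62429/89252]
P' = [146188/22313 190632/22313 71947/22313; 190632/22313 275920/22313 124768/22313; 71947/22313 124768/22313 155379/44626]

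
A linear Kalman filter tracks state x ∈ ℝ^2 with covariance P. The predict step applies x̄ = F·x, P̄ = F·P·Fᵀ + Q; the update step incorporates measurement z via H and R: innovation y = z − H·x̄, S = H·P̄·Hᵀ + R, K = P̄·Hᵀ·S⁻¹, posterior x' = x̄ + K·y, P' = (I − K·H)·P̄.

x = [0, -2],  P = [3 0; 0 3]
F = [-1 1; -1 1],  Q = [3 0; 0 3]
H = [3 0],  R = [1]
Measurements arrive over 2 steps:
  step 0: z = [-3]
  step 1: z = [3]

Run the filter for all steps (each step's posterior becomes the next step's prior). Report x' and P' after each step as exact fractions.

step 0: x' = [-83/82, -55/41], P' = [9/82 3/41; 3/41 207/41]
step 1: x' = [54/55, 27/55], P' = [657/5995 411/5995; 411/5995 29493/5995]

step 0: x̄ = F·x = [-2, -2]
step 0: P̄ = F·P·Fᵀ + Q = [9 6; 6 9]
step 0: y = z − H·x̄ = [3]
step 0: S = H·P̄·Hᵀ + R = [82]
step 0: K = P̄·Hᵀ·S⁻¹ = [27/82; 9/41]
step 0: x' = x̄ + K·y = [-83/82, -55/41]
step 0: P' = (I − K·H)·P̄ = [9/82 3/41; 3/41 207/41]
step 1: x̄ = F·x = [-27/82, -27/82]
step 1: P̄ = F·P·Fᵀ + Q = [657/82 411/82; 411/82 657/82]
step 1: y = z − H·x̄ = [327/82]
step 1: S = H·P̄·Hᵀ + R = [5995/82]
step 1: K = P̄·Hᵀ·S⁻¹ = [1971/5995; 1233/5995]
step 1: x' = x̄ + K·y = [54/55, 27/55]
step 1: P' = (I − K·H)·P̄ = [657/5995 411/5995; 411/5995 29493/5995]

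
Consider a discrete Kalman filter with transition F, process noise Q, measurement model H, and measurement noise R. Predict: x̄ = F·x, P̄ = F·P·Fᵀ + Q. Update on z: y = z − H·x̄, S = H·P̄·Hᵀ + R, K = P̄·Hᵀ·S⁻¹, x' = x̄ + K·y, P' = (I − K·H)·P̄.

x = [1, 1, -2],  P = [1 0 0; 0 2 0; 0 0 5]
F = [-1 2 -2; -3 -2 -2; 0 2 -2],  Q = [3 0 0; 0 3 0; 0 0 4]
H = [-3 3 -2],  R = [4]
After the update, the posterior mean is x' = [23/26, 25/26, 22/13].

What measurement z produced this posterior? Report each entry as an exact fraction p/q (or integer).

x̄ = F·x = [5, -1, 6]
P̄ = F·P·Fᵀ + Q = [32 15 28; 15 40 12; 28 12 32]
S = H·P̄·Hᵀ + R = [702]
K = P̄·Hᵀ·S⁻¹ = [-107/702; 17/234; -56/351]
x' − x̄ = [-107/26, 51/26, -56/13] = K·y
y = (KᵀK)⁻¹·Kᵀ·(x' − x̄) = [27]
z = y + H·x̄ = [27] + [-30] = [-3]

z = [-3]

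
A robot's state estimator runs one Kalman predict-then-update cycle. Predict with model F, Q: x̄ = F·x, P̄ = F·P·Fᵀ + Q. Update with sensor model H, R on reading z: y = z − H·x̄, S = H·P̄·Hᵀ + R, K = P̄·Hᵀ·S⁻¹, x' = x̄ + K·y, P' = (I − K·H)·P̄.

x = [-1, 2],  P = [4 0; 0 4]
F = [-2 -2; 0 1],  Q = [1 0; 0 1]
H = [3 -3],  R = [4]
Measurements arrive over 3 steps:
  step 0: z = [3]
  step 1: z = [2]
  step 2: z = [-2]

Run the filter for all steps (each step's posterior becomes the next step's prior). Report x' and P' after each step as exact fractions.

step 0: x' = [173/98, 79/98], P' = [1041/490 877/490; 877/490 929/490]
step 1: x' = [8877/218221, -123637/218221], P' = [222923/218221 146931/218221; 146931/218221 167055/218221]
step 2: x' = [-29242567/42226093, -3086389/42226093], P' = [42482112/42226093 28155900/42226093; 28155900/42226093 32208892/42226093]

step 0: x̄ = F·x = [-2, 2]
step 0: P̄ = F·P·Fᵀ + Q = [33 -8; -8 5]
step 0: y = z − H·x̄ = [15]
step 0: S = H·P̄·Hᵀ + R = [490]
step 0: K = P̄·Hᵀ·S⁻¹ = [123/490; -39/490]
step 0: x' = x̄ + K·y = [173/98, 79/98]
step 0: P' = (I − K·H)·P̄ = [1041/490 877/490; 877/490 929/490]
step 1: x̄ = F·x = [-36/7, 79/98]
step 1: P̄ = F·P·Fᵀ + Q = [157/5 -258/35; -258/35 1419/490]
step 1: y = z − H·x̄ = [1945/98]
step 1: S = H·P̄·Hᵀ + R = [218221/490]
step 1: K = P̄·Hᵀ·S⁻¹ = [56994/218221; -15093/218221]
step 1: x' = x̄ + K·y = [8877/218221, -123637/218221]
step 1: P' = (I − K·H)·P̄ = [222923/218221 146931/218221; 146931/218221 167055/218221]
step 2: x̄ = F·x = [229520/218221, -123637/218221]
step 2: P̄ = F·P·Fᵀ + Q = [2953581/218221 -627972/218221; -627972/218221 385276/218221]
step 2: y = z − H·x̄ = [-1495913/218221]
step 2: S = H·P̄·Hᵀ + R = [42226093/218221]
step 2: K = P̄·Hᵀ·S⁻¹ = [10744659/42226093; -3039744/42226093]
step 2: x' = x̄ + K·y = [-29242567/42226093, -3086389/42226093]
step 2: P' = (I − K·H)·P̄ = [42482112/42226093 28155900/42226093; 28155900/42226093 32208892/42226093]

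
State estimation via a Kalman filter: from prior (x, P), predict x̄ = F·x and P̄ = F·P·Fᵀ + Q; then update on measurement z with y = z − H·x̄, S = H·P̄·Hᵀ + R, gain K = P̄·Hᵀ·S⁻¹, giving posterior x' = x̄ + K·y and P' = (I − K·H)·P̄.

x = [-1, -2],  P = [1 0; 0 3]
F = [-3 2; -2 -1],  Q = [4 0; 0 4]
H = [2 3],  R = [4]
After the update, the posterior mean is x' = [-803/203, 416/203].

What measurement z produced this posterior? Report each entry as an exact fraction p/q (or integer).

z = [-2]

x̄ = F·x = [-1, 4]
P̄ = F·P·Fᵀ + Q = [25 0; 0 11]
S = H·P̄·Hᵀ + R = [203]
K = P̄·Hᵀ·S⁻¹ = [50/203; 33/203]
x' − x̄ = [-600/203, -396/203] = K·y
y = (KᵀK)⁻¹·Kᵀ·(x' − x̄) = [-12]
z = y + H·x̄ = [-12] + [10] = [-2]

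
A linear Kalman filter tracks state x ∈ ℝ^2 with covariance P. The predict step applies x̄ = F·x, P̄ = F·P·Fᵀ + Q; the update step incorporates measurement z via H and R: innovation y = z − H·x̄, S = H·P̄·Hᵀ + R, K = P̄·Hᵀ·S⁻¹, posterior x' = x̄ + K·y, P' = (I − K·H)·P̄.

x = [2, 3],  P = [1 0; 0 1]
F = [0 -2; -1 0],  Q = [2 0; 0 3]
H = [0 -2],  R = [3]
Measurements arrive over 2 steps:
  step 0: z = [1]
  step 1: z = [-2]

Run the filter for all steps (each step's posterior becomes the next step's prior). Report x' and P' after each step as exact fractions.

step 0: x' = [-6, -14/19], P' = [6 0; 0 12/19]
step 1: x' = [28/19, 18/13], P' = [86/19 0; 0 9/13]

step 0: x̄ = F·x = [-6, -2]
step 0: P̄ = F·P·Fᵀ + Q = [6 0; 0 4]
step 0: y = z − H·x̄ = [-3]
step 0: S = H·P̄·Hᵀ + R = [19]
step 0: K = P̄·Hᵀ·S⁻¹ = [0; -8/19]
step 0: x' = x̄ + K·y = [-6, -14/19]
step 0: P' = (I − K·H)·P̄ = [6 0; 0 12/19]
step 1: x̄ = F·x = [28/19, 6]
step 1: P̄ = F·P·Fᵀ + Q = [86/19 0; 0 9]
step 1: y = z − H·x̄ = [10]
step 1: S = H·P̄·Hᵀ + R = [39]
step 1: K = P̄·Hᵀ·S⁻¹ = [0; -6/13]
step 1: x' = x̄ + K·y = [28/19, 18/13]
step 1: P' = (I − K·H)·P̄ = [86/19 0; 0 9/13]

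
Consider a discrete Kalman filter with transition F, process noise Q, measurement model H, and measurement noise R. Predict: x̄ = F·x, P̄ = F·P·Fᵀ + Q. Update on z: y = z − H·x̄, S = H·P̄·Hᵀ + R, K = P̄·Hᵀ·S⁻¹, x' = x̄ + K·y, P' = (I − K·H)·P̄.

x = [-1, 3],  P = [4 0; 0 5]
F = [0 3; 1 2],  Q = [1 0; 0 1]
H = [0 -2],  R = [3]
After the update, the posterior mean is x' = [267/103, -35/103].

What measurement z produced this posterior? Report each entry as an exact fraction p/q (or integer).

x̄ = F·x = [9, 5]
P̄ = F·P·Fᵀ + Q = [46 30; 30 25]
S = H·P̄·Hᵀ + R = [103]
K = P̄·Hᵀ·S⁻¹ = [-60/103; -50/103]
x' − x̄ = [-660/103, -550/103] = K·y
y = (KᵀK)⁻¹·Kᵀ·(x' − x̄) = [11]
z = y + H·x̄ = [11] + [-10] = [1]

z = [1]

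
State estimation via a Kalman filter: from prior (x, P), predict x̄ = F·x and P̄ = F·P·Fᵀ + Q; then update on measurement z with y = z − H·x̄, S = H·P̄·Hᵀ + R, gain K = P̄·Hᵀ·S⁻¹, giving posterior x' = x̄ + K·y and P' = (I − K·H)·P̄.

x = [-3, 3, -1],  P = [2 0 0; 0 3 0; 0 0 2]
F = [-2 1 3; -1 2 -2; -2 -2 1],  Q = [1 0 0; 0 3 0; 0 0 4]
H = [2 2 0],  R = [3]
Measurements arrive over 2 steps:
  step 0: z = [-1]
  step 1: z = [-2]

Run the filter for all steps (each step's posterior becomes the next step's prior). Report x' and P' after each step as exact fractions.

step 0: x' = [-718/207, 29/9, 73/207], P' = [3074/207 -130/9 2104/207; -130/9 133/9 -92/9; 2104/207 -92/9 5318/207]
step 1: x' = [1776718/359993, -2123406/359993, 923785/359993], P' = [51656192/359993 -51577028/359993 20902708/359993; -51577028/359993 51767393/359993 -20924392/359993; 20902708/359993 -20924392/359993 10826746/359993]

step 0: x̄ = F·x = [6, 11, -1]
step 0: P̄ = F·P·Fᵀ + Q = [30 -2 8; -2 25 -12; 8 -12 26]
step 0: y = z − H·x̄ = [-35]
step 0: S = H·P̄·Hᵀ + R = [207]
step 0: K = P̄·Hᵀ·S⁻¹ = [56/207; 2/9; -8/207]
step 0: x' = x̄ + K·y = [-718/207, 29/9, 73/207]
step 0: P' = (I − K·H)·P̄ = [3074/207 -130/9 2104/207; -130/9 133/9 -92/9; 2104/207 -92/9 5318/207]
step 1: x̄ = F·x = [258/23, 1906/207, 175/207]
step 1: P̄ = F·P·Fᵀ + Q = [4160/23 -1228/23 1100/23; -1228/23 74507/207 -17128/207; 1100/23 -17128/207 6806/207]
step 1: y = z − H·x̄ = [-8870/207]
step 1: S = H·P̄·Hᵀ + R = [359993/207]
step 1: K = P̄·Hᵀ·S⁻¹ = [52776/359993; 126910/359993; -14456/359993]
step 1: x' = x̄ + K·y = [1776718/359993, -2123406/359993, 923785/359993]
step 1: P' = (I − K·H)·P̄ = [51656192/359993 -51577028/359993 20902708/359993; -51577028/359993 51767393/359993 -20924392/359993; 20902708/359993 -20924392/359993 10826746/359993]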